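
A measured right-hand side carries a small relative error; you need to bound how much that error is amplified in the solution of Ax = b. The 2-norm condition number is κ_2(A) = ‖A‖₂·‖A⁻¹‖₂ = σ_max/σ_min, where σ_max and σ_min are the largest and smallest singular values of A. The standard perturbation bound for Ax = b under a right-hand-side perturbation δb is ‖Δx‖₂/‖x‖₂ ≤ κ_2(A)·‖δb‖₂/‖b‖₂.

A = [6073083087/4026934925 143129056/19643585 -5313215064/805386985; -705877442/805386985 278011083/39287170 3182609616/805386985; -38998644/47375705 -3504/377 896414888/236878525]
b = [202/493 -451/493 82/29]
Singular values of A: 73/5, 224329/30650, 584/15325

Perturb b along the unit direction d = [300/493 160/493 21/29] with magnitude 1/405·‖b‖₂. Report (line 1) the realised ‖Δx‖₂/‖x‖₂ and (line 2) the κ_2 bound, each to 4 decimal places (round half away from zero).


0.0037
0.9460

largest singular value 73/5, smallest 584/15325
κ = σ_max/σ_min = (73/5)/(584/15325) = 383.1250
κ_2(A)·‖δb‖/‖b‖ = 0.9460
solve Ax = b  →  x = [51.2189 -0.1790 11.4490]
‖b‖₂ = 3.0000 and ‖x‖₂ = 52.4832
re-solving with b+δb shifts x by Δx of norm 0.1944
dividing the unrounded norms, ‖Δx‖/‖x‖ = 0.0037
so the bound overstates the realised error by a factor of ≈ 255.4184 (computed from the unrounded values)


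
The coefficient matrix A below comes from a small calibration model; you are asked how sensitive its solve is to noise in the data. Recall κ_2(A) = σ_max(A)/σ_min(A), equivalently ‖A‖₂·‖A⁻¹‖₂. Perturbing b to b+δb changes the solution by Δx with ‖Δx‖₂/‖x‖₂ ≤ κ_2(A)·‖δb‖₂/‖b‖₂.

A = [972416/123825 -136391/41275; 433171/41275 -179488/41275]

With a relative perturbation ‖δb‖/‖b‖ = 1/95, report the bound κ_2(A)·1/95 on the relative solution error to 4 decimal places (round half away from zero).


4.0105

M = AᵀA = [105373076569/613305225 -585401248/8177403; -585401248/8177403 2032737881/68145025]. tr(M)=731761642/3629025, det(M)=25411681/90725625
eigenvalues of AᵀA: λ = (tr ± √(tr²−4·det))/2 = 5041/25, 5041/3629025
κ_2(A) = √(λ_max/λ_min) = √((5041/25) / (5041/3629025)) = 381.0000
κ_2(A)·‖δb‖/‖b‖ = 4.0105


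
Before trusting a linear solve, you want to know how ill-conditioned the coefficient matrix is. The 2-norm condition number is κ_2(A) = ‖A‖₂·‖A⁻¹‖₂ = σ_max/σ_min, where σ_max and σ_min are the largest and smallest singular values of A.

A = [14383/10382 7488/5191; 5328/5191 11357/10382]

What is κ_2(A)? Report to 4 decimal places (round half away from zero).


form AᵀA = [320421025/107785924 84105000/26946481; 84105000/26946481 353262025/107785924] with trace 400525/64082 and determinant 625/512656
eigenvalues of AᵀA: λ = (tr ± √(tr²−4·det))/2 = 25/4, 25/128164
κ_2(A) = √(λ_max/λ_min) = √((25/4) / (25/128164)) = 179.0000

179.0000


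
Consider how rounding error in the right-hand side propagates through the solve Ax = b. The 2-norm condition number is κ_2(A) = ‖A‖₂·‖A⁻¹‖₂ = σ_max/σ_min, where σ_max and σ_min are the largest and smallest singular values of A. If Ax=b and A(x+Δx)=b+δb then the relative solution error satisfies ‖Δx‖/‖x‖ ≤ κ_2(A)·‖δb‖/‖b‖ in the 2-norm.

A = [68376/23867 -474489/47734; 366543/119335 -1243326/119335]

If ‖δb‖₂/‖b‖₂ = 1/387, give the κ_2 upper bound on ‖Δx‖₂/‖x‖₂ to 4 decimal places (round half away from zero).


AᵀA = [298734489/16933225 -1024111998/16933225; -1024111998/16933225 14045105169/67732900]; tr = 609601725/2709316, det = 1265625/2709316
char-poly roots: 225 and 5625/2709316
σ_max=√225=15, σ_min=√(5625/2709316)=(75/1646) → κ = 329.2000
bound on ‖Δx‖/‖x‖: κ·ε = 329.2000·1/387 = 0.8506

0.8506


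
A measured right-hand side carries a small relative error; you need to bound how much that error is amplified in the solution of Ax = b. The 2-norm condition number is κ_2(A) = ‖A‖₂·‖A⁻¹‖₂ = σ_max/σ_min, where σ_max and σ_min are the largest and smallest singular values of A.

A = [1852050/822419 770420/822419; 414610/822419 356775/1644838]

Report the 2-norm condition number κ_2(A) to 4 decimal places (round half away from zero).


385.7500

form AᵀA = [164828200/30951037 68677875/30951037; 68677875/30951037 114468325/123804148] with trace 59521625/9523396 and determinant 625/2380849
char-poly roots: 25/4 and 100/2380849
so κ_2 = √((25/4) / (100/2380849)) = 385.7500


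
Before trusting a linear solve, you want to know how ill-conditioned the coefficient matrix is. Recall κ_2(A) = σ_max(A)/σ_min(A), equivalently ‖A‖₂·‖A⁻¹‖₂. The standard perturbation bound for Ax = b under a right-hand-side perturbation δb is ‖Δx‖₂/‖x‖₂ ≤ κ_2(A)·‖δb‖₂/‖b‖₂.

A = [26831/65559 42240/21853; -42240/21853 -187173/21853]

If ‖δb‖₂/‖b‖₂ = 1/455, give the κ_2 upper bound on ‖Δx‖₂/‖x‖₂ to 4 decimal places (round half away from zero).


0.7714

form AᵀA = [9980881/2556801 4928000/284089; 4928000/284089 21902409/284089] with trace 123202/1521 and determinant 9/169
char-poly roots: 81 and 1/1521
κ = σ_max/σ_min = 9/(1/39) = 351.0000
perturbation bound = 351.0000·1/455 = 0.7714


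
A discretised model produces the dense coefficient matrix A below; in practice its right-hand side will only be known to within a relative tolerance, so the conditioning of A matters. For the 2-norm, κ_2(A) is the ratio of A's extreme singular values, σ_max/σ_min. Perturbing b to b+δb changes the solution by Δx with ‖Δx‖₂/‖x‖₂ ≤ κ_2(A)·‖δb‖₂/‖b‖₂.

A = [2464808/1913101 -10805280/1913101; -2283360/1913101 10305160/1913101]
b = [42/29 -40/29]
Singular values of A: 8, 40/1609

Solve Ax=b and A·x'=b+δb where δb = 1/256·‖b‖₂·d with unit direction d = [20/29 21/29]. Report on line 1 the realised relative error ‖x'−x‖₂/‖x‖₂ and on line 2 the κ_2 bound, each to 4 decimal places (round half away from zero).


1.2570
1.2570

from the listed singular values, σ₁ = 8, σ_n = 40/1609
κ_2(A) = 8 / (40/1609) = 321.8000
bound on ‖Δx‖/‖x‖: κ·ε = 321.8000·1/256 = 1.2570
solve Ax = b  →  x = [0.0549 -0.2439]
2-norm of b is 2.0000; of x, 0.2500
δb = ε·‖b‖·d = [0.0054 0.0057]; solving A·Δx = δb gives ‖Δx‖ = 0.3143
relative error = 1.2570
realised/bound = 1 exactly: the bound is attained for this b and d


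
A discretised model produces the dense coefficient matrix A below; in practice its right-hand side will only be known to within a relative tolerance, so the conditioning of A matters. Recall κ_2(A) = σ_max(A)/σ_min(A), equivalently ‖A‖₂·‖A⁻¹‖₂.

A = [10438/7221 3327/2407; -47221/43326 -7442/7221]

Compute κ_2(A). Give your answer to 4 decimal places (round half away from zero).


373.5000

AᵀA = [6152089225/1877142276 488254375/156428523; 488254375/156428523 155003725/52142841]; tr = 13950325/2232036, det = 625/2232036
solving λ² − 13950325/2232036·λ + 625/2232036 = 0 gives λ = 25/4, 25/558009
σ_max=√(25/4)=(5/2), σ_min=√(25/558009)=(5/747) → κ = 373.5000


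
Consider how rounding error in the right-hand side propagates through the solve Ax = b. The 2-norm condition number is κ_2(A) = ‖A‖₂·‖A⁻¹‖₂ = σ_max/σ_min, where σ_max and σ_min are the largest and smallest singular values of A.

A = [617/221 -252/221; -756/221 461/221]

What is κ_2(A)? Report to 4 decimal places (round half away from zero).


13.0000

AᵀA = [952225/48841 -504000/48841; -504000/48841 276025/48841]; tr = 4250/169, det = 625/169
char-poly roots: 25 and 25/169
κ_2(A) = √(λ_max/λ_min) = √(25 / (25/169)) = 13.0000


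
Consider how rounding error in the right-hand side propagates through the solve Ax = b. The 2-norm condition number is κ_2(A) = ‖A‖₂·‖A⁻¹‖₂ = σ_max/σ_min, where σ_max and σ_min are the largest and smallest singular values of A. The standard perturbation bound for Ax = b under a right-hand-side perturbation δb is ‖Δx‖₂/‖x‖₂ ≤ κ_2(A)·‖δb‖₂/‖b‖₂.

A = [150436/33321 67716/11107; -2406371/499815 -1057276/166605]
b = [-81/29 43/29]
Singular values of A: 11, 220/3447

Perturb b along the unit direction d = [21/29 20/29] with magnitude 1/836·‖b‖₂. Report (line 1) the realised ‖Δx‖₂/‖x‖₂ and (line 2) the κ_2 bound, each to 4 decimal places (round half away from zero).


σ_max = 11, σ_min = 220/3447
κ_2(A) = 11 / (220/3447) = 172.3500
κ_2(A)·‖δb‖/‖b‖ = 0.2062
solve Ax = b  →  x = [12.3709 -9.6191]
‖b‖₂ = 3.1623 and ‖x‖₂ = 15.6706
δb = ε·‖b‖·d = [0.0027 0.0026]; solving A·Δx = δb gives ‖Δx‖ = 0.0593
realised ‖Δx‖/‖x‖ = 0.0038
so the bound overstates the realised error by a factor of ≈ 54.5101 (computed from the unrounded values)

0.0038
0.2062


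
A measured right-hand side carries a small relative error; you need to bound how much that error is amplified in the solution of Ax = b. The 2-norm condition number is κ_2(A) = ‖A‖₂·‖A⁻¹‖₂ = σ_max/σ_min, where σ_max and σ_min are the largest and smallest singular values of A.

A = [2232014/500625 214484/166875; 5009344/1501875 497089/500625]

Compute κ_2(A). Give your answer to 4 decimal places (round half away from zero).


AᵀA = [2797220231044/90225140625 271946856664/30075046875; 271946856664/30075046875 26445118009/10025015625]; tr = 4856362069/144360225, det = 2829124/144360225
λ_max, λ_min = (4856362069/144360225 ± √23582618893313189161/20839874562050625)/2 = 841/25, 3364/5774409
κ = σ_max/σ_min = (29/5)/(58/2403) = 240.3000

240.3000


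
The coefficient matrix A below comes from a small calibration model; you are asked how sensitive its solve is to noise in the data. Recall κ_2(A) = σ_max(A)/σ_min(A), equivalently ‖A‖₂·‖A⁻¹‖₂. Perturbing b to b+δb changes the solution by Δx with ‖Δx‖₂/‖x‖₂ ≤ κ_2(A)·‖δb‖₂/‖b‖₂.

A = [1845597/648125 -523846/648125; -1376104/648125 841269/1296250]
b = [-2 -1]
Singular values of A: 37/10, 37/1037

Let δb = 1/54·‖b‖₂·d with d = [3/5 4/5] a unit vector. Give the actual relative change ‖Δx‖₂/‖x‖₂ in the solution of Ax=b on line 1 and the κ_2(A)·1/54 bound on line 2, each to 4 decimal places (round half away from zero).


from the listed singular values, σ₁ = 37/10, σ_n = 37/1037
κ = σ_max/σ_min = (37/10)/(37/1037) = 103.7000
bound on ‖Δx‖/‖x‖: κ·ε = 103.7000·1/54 = 1.9204
solve Ax = b  →  x = [-15.9546 -53.7362]
2-norm of b is 2.2361; of x, 56.0547
Δx = A⁻¹·δb where δb = 1/54·2.2361·d; ‖Δx‖ = 1.1606
dividing the unrounded norms, ‖Δx‖/‖x‖ = 0.0207
tightness: 0.0207 against a bound of 1.9204 (unrounded ratio ≈ 0.0108)

0.0207
1.9204


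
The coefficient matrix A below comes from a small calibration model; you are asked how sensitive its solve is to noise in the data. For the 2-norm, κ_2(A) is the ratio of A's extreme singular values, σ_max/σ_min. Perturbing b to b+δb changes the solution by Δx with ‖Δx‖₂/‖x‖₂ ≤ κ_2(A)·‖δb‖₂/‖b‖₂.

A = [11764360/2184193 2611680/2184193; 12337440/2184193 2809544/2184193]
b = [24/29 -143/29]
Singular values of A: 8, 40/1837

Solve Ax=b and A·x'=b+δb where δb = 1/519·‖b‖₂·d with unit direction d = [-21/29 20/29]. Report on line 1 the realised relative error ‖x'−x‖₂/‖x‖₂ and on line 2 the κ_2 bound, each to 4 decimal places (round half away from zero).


0.0024
0.7079

σ_max = 8, σ_min = 40/1837
κ = σ_max/σ_min = 8/(40/1837) = 367.4000
bound on ‖Δx‖/‖x‖: κ·ε = 367.4000·1/519 = 0.7079
solve Ax = b  →  x = [39.9585 -179.3018]
‖b‖ = 5.0000, ‖x‖ = 183.7004
δb = ε·‖b‖·d = [-0.0070 0.0066]; solving A·Δx = δb gives ‖Δx‖ = 0.4424
realised ‖Δx‖/‖x‖ = 0.0024
so the bound overstates the realised error by a factor of ≈ 293.9206 (computed from the unrounded values)


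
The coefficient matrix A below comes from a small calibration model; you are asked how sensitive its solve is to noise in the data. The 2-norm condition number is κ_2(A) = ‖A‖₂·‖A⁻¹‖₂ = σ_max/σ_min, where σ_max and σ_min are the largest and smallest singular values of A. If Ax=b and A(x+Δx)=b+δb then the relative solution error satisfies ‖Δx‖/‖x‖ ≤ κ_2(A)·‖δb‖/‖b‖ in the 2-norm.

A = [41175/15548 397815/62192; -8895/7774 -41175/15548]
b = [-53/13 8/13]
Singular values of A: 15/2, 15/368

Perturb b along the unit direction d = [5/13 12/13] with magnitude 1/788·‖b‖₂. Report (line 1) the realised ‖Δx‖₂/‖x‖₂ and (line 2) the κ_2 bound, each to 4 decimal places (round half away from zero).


0.0052
0.2335

σ_max = 15/2, σ_min = 15/368
κ = σ_max/σ_min = (15/2)/(15/368) = 184.0000
κ_2(A)·‖δb‖/‖b‖ = 0.2335
solve Ax = b  →  x = [22.4410 -9.9282]
‖b‖ = 4.1231, ‖x‖ = 24.5391
Δx = A⁻¹·δb where δb = 1/788·4.1231·d; ‖Δx‖ = 0.1284
realised ‖Δx‖/‖x‖ = 0.0052
so the bound overstates the realised error by a factor of ≈ 44.6371 (computed from the unrounded values)


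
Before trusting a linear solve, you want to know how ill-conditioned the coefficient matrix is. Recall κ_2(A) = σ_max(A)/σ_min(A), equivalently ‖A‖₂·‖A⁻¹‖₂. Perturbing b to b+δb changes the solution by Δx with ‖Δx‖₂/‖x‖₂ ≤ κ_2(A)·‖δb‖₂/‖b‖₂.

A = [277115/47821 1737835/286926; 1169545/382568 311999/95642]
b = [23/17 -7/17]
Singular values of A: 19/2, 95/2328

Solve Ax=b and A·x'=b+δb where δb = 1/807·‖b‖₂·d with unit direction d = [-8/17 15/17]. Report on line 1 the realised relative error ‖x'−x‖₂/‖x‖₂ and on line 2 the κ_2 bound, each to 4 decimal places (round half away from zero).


0.0018
0.2885

largest singular value 19/2, smallest 95/2328
κ = σ_max/σ_min = (19/2)/(95/2328) = 232.8000
worst-case relative error ≤ 232.8000 × 1/807 = 0.2885
solve Ax = b  →  x = [17.8178 -16.8240]
2-norm of b is 1.4142; of x, 24.5055
with δb = [-0.0008 0.0015], A·Δx = δb → ‖Δx‖ = 0.0429
dividing the unrounded norms, ‖Δx‖/‖x‖ = 0.0018
realised/bound (from unrounded values) ≈ 0.0061


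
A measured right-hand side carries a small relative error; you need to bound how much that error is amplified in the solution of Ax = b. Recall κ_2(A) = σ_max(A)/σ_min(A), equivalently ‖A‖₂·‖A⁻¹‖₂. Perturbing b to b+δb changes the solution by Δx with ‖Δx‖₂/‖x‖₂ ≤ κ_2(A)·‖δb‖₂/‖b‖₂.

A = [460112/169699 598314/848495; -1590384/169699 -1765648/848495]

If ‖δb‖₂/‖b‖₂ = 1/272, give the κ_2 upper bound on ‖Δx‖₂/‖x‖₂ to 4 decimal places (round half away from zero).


0.3804

M = AᵀA = [2741024320000/28797750601 616669956000/28797750601; 616669956000/28797750601 139019700100/28797750601]. tr(M)=1713292100/17131321, det(M)=16000000/17131321
λ_max, λ_min = (1713292100/17131321 ± √2934273415378410000/293482159205041)/2 = 100, 160000/17131321
so κ_2 = √(100 / (160000/17131321)) = 103.4750
perturbation bound = 103.4750·1/272 = 0.3804


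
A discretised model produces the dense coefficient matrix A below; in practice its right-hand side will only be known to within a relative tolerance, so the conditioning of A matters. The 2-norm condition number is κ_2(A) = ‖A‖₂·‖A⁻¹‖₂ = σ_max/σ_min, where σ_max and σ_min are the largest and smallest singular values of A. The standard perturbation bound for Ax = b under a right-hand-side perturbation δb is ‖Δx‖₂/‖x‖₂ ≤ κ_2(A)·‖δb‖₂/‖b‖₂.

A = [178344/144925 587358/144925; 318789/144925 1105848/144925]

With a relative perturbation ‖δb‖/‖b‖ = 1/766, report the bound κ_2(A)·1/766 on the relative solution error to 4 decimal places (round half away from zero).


AᵀA = [461705913/72675625 1582297416/72675625; 1582297416/72675625 5425222212/72675625]; tr = 9419085/116281, det = 26244/116281
char-poly roots: 81 and 324/116281
κ = σ_max/σ_min = 9/(18/341) = 170.5000
perturbation bound = 170.5000·1/766 = 0.2226

0.2226


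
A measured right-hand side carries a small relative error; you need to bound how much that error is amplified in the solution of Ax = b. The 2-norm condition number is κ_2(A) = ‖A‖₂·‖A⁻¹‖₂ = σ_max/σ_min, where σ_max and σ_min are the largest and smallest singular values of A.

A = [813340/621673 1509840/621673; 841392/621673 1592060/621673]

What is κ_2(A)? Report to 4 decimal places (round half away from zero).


252.2000

M = AᵀA = [1628373904/459544969 3052984320/459544969; 3052984320/459544969 5724461200/459544969]. tr(M)=25442336/1590121, det(M)=6400/1590121
eigenvalues of AᵀA: λ = (tr ± √(tr²−4·det))/2 = 16, 400/1590121
κ_2(A) = √(λ_max/λ_min) = √(16 / (400/1590121)) = 252.2000


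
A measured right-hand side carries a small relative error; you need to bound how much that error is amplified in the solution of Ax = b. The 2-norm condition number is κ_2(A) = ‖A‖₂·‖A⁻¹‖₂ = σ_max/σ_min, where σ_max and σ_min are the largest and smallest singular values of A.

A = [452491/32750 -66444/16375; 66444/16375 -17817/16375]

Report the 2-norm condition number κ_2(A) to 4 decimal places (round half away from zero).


157.2000

AᵀA = [355851721/1716100 -25946382/429025; -25946382/429025 7571601/429025]; tr = 15445525/68644, det = 140625/68644
char-poly roots: 225 and 625/68644
σ_max=√225=15, σ_min=√(625/68644)=(25/262) → κ = 157.2000


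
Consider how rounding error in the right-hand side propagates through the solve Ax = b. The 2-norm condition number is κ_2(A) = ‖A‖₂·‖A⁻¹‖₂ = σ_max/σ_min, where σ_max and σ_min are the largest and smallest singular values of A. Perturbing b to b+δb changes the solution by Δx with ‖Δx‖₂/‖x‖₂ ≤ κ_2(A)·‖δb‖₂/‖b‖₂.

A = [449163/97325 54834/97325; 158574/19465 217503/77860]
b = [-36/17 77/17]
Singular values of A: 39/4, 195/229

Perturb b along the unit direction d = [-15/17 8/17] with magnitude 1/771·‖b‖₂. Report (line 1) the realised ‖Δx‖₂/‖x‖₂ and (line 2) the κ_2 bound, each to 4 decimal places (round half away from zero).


σ_max = 39/4, σ_min = 195/229
κ = σ_max/σ_min = (39/4)/(195/229) = 11.4500
perturbation bound = 11.4500·1/771 = 0.0149
solve Ax = b  →  x = [-1.0199 4.5957]
‖b‖ = 5.0000, ‖x‖ = 4.7075
Δx = A⁻¹·δb where δb = 1/771·5.0000·d; ‖Δx‖ = 0.0076
realised ‖Δx‖/‖x‖ = 0.0016
tightness: 0.0016 against a bound of 0.0149 (unrounded ratio ≈ 0.1089)

0.0016
0.0149


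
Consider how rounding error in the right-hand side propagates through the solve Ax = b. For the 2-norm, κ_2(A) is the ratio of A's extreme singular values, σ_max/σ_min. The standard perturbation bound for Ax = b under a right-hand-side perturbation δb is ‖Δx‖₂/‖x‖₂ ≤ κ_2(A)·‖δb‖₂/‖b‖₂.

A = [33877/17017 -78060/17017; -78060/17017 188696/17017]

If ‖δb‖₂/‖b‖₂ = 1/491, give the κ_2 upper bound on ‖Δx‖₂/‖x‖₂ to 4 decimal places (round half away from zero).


0.3332

M = AᵀA = [42846241/1713481 -102805020/1713481; -102805020/1713481 246742864/1713481]. tr(M)=289589105/1713481, det(M)=1827904/1713481
solving λ² − 289589105/1713481·λ + 1827904/1713481 = 0 gives λ = 169, 10816/1713481
σ_max=√169=13, σ_min=√(10816/1713481)=(104/1309) → κ = 163.6250
perturbation bound = 163.6250·1/491 = 0.3332


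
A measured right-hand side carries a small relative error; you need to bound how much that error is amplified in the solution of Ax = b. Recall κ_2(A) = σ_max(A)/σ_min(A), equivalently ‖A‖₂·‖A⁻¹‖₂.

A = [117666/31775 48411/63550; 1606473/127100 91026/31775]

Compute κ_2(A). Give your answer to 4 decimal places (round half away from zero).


186.0000

form AᵀA = [4483648161/25847056 126098775/3230882; 126098775/3230882 56778489/6461764] with trace 2802357/15376 and determinant 59049/61504
char-poly roots: 729/4 and 81/15376
κ_2(A) = √(λ_max/λ_min) = √((729/4) / (81/15376)) = 186.0000


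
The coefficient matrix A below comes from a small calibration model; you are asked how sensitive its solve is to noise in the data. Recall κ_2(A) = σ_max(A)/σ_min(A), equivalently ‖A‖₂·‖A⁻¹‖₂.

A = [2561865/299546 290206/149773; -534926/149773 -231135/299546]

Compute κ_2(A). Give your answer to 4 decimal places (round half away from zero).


M = AᵀA = [45607902841/530933764 2565410400/132733441; 2565410400/132733441 2309476201/530933764]. tr(M)=14252641/157922, det(M)=130321/1263376
char-poly roots: 361/4 and 361/315844
κ = σ_max/σ_min = (19/2)/(19/562) = 281.0000

281.0000


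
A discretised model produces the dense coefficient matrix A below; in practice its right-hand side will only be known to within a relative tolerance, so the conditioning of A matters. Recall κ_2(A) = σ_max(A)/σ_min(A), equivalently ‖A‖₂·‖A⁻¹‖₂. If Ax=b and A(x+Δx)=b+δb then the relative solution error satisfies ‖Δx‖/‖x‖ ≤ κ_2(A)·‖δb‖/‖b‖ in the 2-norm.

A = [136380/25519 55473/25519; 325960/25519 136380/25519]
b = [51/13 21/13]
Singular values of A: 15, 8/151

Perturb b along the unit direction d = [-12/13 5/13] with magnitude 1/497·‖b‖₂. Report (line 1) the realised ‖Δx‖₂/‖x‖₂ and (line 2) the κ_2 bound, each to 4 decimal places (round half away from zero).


largest singular value 15, smallest 8/151
κ_2(A) = 15 / (8/151) = 283.1250
perturbation bound = 283.1250·1/497 = 0.5697
solve Ax = b  →  x = [21.9635 -52.1923]
2-norm of b is 4.2426; of x, 56.6254
δb = ε·‖b‖·d = [-0.0079 0.0033]; solving A·Δx = δb gives ‖Δx‖ = 0.1611
dividing the unrounded norms, ‖Δx‖/‖x‖ = 0.0028
so the bound overstates the realised error by a factor of ≈ 200.2009 (computed from the unrounded values)

0.0028
0.5697


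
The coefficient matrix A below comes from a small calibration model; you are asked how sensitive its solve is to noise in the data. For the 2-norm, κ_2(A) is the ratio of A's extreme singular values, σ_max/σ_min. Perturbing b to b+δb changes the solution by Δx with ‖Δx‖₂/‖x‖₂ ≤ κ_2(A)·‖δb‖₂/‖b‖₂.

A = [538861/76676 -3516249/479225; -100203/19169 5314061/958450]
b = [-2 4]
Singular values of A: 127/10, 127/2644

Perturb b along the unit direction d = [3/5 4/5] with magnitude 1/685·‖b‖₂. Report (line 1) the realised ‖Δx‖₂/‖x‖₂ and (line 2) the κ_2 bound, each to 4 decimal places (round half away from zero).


0.0033
0.3860

largest singular value 127/10, smallest 127/2644
condition number: (127/10) ÷ (127/2644) = 264.4000
bound on ‖Δx‖/‖x‖: κ·ε = 264.4000·1/685 = 0.3860
solve Ax = b  →  x = [29.9343 28.9438]
‖b‖₂ = 4.4721 and ‖x‖₂ = 41.6390
with δb = [0.0039 0.0052], A·Δx = δb → ‖Δx‖ = 0.1359
realised ‖Δx‖/‖x‖ = 0.0033
so the bound overstates the realised error by a factor of ≈ 118.2467 (computed from the unrounded values)


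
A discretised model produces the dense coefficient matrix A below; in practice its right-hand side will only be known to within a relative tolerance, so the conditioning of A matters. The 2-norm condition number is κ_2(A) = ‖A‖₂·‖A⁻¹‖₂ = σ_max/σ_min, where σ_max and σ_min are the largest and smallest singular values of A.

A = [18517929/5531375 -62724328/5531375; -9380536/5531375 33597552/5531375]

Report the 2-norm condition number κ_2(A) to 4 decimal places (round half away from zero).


162.6875

form AᵀA = [1491031661233/105868890625 -5109646015656/105868890625; -5109646015656/105868890625 17519504579392/105868890625] with trace 6083371597/33878045 and determinant 5158686976/4234755625
λ_max, λ_min = (6083371597/33878045 ± √925045436696047186689/28693048325550625)/2 = 4489/25, 1149184/169390225
κ = σ_max/σ_min = (67/5)/(1072/13015) = 162.6875


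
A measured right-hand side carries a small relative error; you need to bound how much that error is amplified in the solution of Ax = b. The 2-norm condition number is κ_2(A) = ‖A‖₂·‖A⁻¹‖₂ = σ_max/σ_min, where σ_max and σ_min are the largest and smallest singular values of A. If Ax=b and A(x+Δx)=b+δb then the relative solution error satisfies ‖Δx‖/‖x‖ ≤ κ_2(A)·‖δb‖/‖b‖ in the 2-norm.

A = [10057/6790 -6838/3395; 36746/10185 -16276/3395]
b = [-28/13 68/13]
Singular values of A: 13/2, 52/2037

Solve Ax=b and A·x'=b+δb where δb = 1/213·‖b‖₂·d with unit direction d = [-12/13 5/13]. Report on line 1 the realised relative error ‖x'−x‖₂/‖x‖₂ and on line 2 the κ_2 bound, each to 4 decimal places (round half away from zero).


σ_max = 13/2, σ_min = 52/2037
condition number: (13/2) ÷ (52/2037) = 254.6250
κ_2(A)·‖δb‖/‖b‖ = 1.1954
solve Ax = b  →  x = [125.7231 93.5231]
2-norm of b is 5.6569; of x, 156.6935
re-solving with b+δb shifts x by Δx of norm 1.0404
realised ‖Δx‖/‖x‖ = 0.0066
tightness: 0.0066 against a bound of 1.1954 (unrounded ratio ≈ 0.0056)

0.0066
1.1954


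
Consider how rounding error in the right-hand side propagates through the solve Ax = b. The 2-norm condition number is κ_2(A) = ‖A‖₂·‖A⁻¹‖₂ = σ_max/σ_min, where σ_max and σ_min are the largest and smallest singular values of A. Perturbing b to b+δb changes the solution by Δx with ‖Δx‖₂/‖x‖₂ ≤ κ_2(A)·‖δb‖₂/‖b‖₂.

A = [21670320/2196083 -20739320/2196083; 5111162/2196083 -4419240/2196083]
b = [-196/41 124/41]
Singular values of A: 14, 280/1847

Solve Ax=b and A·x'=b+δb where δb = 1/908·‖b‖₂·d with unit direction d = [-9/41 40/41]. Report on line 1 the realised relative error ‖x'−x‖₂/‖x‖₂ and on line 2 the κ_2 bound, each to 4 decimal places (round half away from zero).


σ_max = 14, σ_min = 280/1847
condition number: 14 ÷ (280/1847) = 92.3500
perturbation bound = 92.3500·1/908 = 0.1017
solve Ax = b  →  x = [17.9901 19.3039]
2-norm of b is 5.6569; of x, 26.3873
Δx = A⁻¹·δb where δb = 1/908·5.6569·d; ‖Δx‖ = 0.0411
realised ‖Δx‖/‖x‖ = 0.0016
realised/bound (from unrounded values) ≈ 0.0153

0.0016
0.1017


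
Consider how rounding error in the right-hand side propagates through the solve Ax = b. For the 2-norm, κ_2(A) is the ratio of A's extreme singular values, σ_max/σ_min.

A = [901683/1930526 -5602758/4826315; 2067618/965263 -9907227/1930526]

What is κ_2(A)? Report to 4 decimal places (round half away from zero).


form AᵀA = [10656281385/2217091396 -31967196912/2771364245; -31967196912/2771364245 1534439178801/55427284900] with trace 5327947377/163986050 and determinant 10556001/1311888400
char-poly roots: 3249/100 and 3249/13118884
σ_max=√(3249/100)=(57/10), σ_min=√(3249/13118884)=(57/3622) → κ = 362.2000

362.2000


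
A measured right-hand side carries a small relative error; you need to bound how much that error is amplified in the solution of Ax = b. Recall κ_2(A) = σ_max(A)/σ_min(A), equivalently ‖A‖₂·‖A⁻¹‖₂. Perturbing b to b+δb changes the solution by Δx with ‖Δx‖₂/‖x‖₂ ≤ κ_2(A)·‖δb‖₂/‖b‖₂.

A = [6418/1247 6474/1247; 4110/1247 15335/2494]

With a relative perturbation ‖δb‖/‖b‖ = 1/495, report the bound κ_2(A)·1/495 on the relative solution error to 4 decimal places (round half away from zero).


M = AᵀA = [69064/1849 86877/1849; 86877/1849 478969/7396]. tr(M)=755225/7396, det(M)=390625/1849
λ_max, λ_min = (755225/7396 ± √524139800625/54700816)/2 = 100, 15625/7396
κ_2(A) = √(λ_max/λ_min) = √(100 / (15625/7396)) = 6.8800
bound on ‖Δx‖/‖x‖: κ·ε = 6.8800·1/495 = 0.0139

0.0139


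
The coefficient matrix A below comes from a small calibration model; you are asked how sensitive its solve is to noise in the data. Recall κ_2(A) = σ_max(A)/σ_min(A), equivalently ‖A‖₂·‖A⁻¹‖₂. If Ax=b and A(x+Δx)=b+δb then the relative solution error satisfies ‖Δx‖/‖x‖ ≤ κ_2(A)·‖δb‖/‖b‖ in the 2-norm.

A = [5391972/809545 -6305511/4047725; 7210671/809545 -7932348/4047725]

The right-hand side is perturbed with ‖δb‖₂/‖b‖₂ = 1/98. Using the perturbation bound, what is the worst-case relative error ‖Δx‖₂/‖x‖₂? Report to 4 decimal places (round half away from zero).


M = AᵀA = [3242685532761/26214524281 -3647867617728/131072621405; -3647867617728/131072621405 4107264550569/655363107025]. tr(M)=50668889274/389865025, det(M)=10556001/15594601
solving λ² − 50668889274/389865025·λ + 10556001/15594601 = 0 gives λ = 3249/25, 81225/15594601
κ = σ_max/σ_min = (57/5)/(285/3949) = 157.9600
perturbation bound = 157.9600·1/98 = 1.6118

1.6118


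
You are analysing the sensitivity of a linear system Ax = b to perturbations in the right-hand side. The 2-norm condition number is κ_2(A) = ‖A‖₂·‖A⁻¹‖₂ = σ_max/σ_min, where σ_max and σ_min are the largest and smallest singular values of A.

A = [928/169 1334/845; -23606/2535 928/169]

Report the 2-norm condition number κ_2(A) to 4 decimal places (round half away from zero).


3.0000

M = AᵀA = [4443844/38025 -107648/2535; -107648/2535 137924/4225]. tr(M)=6728/45, det(M)=11316496/5625
solving λ² − 6728/45·λ + 11316496/5625 = 0 gives λ = 3364/25, 3364/225
κ_2(A) = √(λ_max/λ_min) = √((3364/25) / (3364/225)) = 3.0000


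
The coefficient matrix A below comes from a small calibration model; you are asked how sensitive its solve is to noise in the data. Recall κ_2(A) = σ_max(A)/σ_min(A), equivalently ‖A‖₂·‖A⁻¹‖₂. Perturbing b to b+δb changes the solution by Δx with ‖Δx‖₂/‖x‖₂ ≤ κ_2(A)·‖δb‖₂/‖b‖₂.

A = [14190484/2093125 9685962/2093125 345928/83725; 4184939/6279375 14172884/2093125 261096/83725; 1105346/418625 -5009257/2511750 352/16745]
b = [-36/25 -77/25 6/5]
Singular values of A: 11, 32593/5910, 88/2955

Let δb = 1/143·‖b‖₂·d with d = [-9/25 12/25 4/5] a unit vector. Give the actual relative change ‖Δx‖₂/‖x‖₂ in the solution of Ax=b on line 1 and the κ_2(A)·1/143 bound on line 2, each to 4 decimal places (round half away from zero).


1.8659
2.5830

σ_max = 11, σ_min = 88/2955
κ = σ_max/σ_min = 11/(88/2955) = 369.3750
κ_2(A)·‖δb‖/‖b‖ = 2.5830
solve Ax = b  →  x = [0.1457 -0.4101 -0.1283]
‖b‖ = 3.6056, ‖x‖ = 0.4538
Δx = A⁻¹·δb where δb = 1/143·3.6056·d; ‖Δx‖ = 0.8467
realised ‖Δx‖/‖x‖ = 1.8659
so the bound overstates the realised error by a factor of ≈ 1.3844 (computed from the unrounded values)


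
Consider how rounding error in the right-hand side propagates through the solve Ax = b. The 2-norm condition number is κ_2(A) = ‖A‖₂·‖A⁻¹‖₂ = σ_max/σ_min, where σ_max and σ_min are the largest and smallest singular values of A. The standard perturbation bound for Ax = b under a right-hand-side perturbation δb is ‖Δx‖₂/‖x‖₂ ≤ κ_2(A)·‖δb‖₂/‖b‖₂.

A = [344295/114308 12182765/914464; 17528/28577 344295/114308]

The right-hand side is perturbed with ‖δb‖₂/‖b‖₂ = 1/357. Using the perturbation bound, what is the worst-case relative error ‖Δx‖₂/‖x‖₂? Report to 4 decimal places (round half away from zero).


0.6095

form AᵀA = [73441249/7772944 2610100395/62183552; 2610100395/62183552 92805628825/497468416] with trace 58004681/295936 and determinant 60025/73984
λ_max, λ_min = (58004681/295936 ± √3364258800977361/87578116096)/2 = 196, 1225/295936
κ = σ_max/σ_min = 14/(35/544) = 217.6000
κ_2(A)·‖δb‖/‖b‖ = 0.6095


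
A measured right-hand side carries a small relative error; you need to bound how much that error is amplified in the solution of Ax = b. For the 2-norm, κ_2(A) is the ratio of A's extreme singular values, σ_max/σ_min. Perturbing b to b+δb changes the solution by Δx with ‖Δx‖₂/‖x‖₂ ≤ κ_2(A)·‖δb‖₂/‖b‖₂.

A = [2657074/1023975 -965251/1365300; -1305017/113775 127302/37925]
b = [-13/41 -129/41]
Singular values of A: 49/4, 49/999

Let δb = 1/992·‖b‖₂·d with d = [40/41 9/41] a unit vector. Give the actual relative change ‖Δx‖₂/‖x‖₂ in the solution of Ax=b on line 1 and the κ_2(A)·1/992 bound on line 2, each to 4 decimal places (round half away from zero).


σ_max = 49/4, σ_min = 49/999
κ_2(A) = (49/4) / (49/999) = 249.7500
worst-case relative error ≤ 249.7500 × 1/992 = 0.2518
solve Ax = b  →  x = [-5.4735 -19.6408]
2-norm of b is 3.1623; of x, 20.3892
Δx = A⁻¹·δb where δb = 1/992·3.1623·d; ‖Δx‖ = 0.0650
relative error = 0.0032
realised/bound (from unrounded values) ≈ 0.0127

0.0032
0.2518


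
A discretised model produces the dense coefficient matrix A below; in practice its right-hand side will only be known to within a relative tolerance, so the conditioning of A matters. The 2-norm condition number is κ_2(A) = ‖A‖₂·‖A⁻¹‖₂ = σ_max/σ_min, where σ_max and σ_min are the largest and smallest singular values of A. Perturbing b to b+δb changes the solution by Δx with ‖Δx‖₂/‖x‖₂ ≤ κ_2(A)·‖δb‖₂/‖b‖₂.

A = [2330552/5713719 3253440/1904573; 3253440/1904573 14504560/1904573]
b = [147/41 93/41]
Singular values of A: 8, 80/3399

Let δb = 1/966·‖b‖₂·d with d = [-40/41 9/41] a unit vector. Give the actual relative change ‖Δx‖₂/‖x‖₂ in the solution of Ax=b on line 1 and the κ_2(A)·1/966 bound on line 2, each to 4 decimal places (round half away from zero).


σ_max = 8, σ_min = 80/3399
κ_2(A) = 8 / (80/3399) = 339.9000
κ_2(A)·‖δb‖/‖b‖ = 0.3519
solve Ax = b  →  x = [124.4360 -27.6137]
‖b‖ = 4.2426, ‖x‖ = 127.4631
δb = ε·‖b‖·d = [-0.0043 0.0010]; solving A·Δx = δb gives ‖Δx‖ = 0.1866
relative error = 0.0015
realised/bound (from unrounded values) ≈ 0.0042

0.0015
0.3519


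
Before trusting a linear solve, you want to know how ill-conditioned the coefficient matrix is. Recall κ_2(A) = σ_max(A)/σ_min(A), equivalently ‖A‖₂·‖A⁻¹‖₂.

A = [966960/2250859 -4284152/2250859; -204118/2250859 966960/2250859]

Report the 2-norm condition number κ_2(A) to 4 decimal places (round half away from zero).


334.7500

M = AᵀA = [581008804/3013900201 -2581783200/3013900201; -2581783200/3013900201 11474699584/3013900201]. tr(M)=7171748/1792921, det(M)=256/1792921
char-poly roots: 4 and 64/1792921
κ_2(A) = √(λ_max/λ_min) = √(4 / (64/1792921)) = 334.7500


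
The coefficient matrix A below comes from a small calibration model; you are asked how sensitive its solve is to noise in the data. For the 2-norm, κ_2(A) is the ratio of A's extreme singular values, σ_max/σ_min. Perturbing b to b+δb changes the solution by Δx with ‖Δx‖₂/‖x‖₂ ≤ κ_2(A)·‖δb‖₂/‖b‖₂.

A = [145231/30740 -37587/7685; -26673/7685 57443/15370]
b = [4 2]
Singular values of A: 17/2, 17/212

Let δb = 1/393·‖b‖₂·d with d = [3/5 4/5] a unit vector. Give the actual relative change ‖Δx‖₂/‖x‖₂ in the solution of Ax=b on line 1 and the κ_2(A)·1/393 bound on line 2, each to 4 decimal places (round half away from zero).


σ_max = 17/2, σ_min = 17/212
condition number: (17/2) ÷ (17/212) = 106.0000
perturbation bound = 106.0000·1/393 = 0.2697
solve Ax = b  →  x = [36.2840 34.2312]
‖b‖ = 4.4721, ‖x‖ = 49.8829
re-solving with b+δb shifts x by Δx of norm 0.1419
realised ‖Δx‖/‖x‖ = 0.0028
tightness: 0.0028 against a bound of 0.2697 (unrounded ratio ≈ 0.0105)

0.0028
0.2697


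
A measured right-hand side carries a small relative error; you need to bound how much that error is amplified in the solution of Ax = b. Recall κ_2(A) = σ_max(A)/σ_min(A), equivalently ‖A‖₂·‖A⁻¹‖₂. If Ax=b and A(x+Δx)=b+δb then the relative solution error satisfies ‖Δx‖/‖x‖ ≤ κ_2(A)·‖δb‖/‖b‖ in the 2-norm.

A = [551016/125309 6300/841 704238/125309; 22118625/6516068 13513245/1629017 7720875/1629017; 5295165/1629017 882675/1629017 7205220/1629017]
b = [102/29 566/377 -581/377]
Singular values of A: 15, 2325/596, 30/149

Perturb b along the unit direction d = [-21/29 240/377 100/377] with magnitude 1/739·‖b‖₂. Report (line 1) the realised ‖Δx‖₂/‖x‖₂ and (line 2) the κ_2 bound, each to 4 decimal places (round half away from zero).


0.0028
0.1008

largest singular value 15, smallest 30/149
κ_2(A) = 15 / (30/149) = 74.5000
worst-case relative error ≤ 74.5000 × 1/739 = 0.1008
solve Ax = b  →  x = [7.8067 0.4984 -6.1467]
‖b‖₂ = 4.1231 and ‖x‖₂ = 9.9486
re-solving with b+δb shifts x by Δx of norm 0.0277
realised ‖Δx‖/‖x‖ = 0.0028
so the bound overstates the realised error by a factor of ≈ 36.1932 (computed from the unrounded values)


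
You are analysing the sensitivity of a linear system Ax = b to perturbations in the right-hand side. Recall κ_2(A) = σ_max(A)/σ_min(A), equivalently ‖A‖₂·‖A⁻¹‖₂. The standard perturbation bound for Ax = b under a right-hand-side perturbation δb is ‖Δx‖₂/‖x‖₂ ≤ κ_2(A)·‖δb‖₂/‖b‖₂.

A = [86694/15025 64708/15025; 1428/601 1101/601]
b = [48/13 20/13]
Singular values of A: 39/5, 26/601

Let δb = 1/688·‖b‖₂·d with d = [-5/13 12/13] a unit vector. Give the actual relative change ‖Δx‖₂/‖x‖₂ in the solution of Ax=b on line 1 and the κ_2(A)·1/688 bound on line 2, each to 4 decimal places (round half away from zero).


from the listed singular values, σ₁ = 39/5, σ_n = 26/601
κ_2(A) = (39/5) / (26/601) = 180.3000
perturbation bound = 180.3000·1/688 = 0.2621
solve Ax = b  →  x = [0.4103 0.3077]
‖b‖ = 4.0000, ‖x‖ = 0.5128
δb = ε·‖b‖·d = [-0.0022 0.0054]; solving A·Δx = δb gives ‖Δx‖ = 0.1344
realised ‖Δx‖/‖x‖ = 0.2621
tightness: 0.2621 against a bound of 0.2621; the bound is attained (ratio 1)

0.2621
0.2621


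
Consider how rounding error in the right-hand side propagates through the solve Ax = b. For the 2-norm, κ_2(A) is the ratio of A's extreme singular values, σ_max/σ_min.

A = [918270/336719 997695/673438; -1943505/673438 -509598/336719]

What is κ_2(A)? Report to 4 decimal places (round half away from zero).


136.6000

form AᵀA = [8501891625/539261284 1133507520/134815321; 1133507520/134815321 2418734601/539261284] with trace 18893817/932978 and determinant 164025/7463824
λ_max, λ_min = (18893817/932978 ± √89224951242816/217611987121)/2 = 81/4, 2025/1865956
κ_2(A) = √(λ_max/λ_min) = √((81/4) / (2025/1865956)) = 136.6000


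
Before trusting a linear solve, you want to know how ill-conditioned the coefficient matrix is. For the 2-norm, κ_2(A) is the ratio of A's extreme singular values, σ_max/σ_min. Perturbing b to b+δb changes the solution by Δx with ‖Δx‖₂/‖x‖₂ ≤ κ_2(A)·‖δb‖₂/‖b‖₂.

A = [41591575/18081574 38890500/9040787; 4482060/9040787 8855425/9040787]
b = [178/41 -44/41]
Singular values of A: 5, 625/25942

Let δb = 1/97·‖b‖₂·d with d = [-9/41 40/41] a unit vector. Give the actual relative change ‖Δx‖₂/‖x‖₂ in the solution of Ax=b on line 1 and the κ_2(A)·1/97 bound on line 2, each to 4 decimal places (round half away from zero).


0.0231
2.1395

from the listed singular values, σ₁ = 5, σ_n = 625/25942
condition number: 5 ÷ (625/25942) = 207.5360
κ_2(A)·‖δb‖/‖b‖ = 2.1395
solve Ax = b  →  x = [73.6245 -38.3597]
‖b‖ = 4.4721, ‖x‖ = 83.0183
Δx = A⁻¹·δb where δb = 1/97·4.4721·d; ‖Δx‖ = 1.9137
realised ‖Δx‖/‖x‖ = 0.0231
so the bound overstates the realised error by a factor of ≈ 92.8172 (computed from the unrounded values)


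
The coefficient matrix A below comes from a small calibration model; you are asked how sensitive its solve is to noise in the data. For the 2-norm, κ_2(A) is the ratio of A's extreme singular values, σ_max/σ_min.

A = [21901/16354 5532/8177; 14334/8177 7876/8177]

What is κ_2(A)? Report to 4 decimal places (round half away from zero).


60.1250

form AᵀA = [1301508025/267453316 173472750/66863329; 173472750/66863329 92634400/66863329] with trace 5785625/925444 and determinant 2500/231361
eigenvalues of AᵀA: λ = (tr ± √(tr²−4·det))/2 = 25/4, 400/231361
κ_2(A) = √(λ_max/λ_min) = √((25/4) / (400/231361)) = 60.1250
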